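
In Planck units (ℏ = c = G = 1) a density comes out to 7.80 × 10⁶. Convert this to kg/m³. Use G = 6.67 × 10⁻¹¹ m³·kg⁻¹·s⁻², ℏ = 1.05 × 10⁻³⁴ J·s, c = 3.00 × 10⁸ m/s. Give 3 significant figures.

4.06 × 10¹⁰³ kg/m³

One Planck density: ρ_P = c⁵/(ℏG²) = 5.20 × 10⁹⁶ kg/m³.
7.80 × 10⁶ × 5.20 × 10⁹⁶ kg/m³ = 4.06 × 10¹⁰³ kg/m³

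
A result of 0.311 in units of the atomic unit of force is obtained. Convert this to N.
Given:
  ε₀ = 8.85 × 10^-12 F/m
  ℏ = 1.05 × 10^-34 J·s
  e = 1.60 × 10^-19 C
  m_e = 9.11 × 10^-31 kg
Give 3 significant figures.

2.59 × 10^-8 N

One atomic unit of force: F_au = E_h/a₀ = m_e²e⁶/((4πε₀)³ℏ⁴) = 8.33 × 10^-8 N.
0.311 × 8.33 × 10^-8 N = 2.59 × 10^-8 N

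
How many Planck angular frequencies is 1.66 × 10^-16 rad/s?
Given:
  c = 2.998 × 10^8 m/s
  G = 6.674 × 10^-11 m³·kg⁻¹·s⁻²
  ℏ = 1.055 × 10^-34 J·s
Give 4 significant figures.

Planck angular frequency: ω_P = √(c⁵/(ℏG)) = 1.855 × 10^43 rad/s.
1.66 × 10^-16 / 1.855 × 10^43 = 8.951 × 10^-60

8.951 × 10^-60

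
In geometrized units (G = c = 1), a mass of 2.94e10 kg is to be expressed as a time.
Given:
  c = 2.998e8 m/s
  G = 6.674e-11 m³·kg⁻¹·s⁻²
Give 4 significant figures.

7.282e-26 s

Mass → time via G/c³.
2.94e10 kg × (G/c³) = 7.282e-26 s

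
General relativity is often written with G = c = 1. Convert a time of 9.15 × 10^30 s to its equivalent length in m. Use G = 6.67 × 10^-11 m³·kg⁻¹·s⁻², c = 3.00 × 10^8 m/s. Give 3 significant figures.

2.75 × 10^39 m

Time → length via c.
9.15 × 10^30 s × (c) = 2.75 × 10^39 m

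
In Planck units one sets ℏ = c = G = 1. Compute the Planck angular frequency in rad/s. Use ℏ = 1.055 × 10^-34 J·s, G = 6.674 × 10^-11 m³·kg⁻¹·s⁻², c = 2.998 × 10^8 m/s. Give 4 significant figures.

ω_P = √(c⁵/(ℏG))
  = √(3.440 × 10^86)
  = 1.855 × 10^43 rad/s

1.855 × 10^43 rad/s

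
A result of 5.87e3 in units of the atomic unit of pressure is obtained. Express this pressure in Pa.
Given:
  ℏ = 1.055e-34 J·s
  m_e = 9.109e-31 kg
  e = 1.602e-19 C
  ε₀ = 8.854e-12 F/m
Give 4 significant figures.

1.719e17 Pa

One atomic unit of pressure: P_au = E_h/a₀³ = m_e⁴e¹⁰/((4πε₀)⁵ℏ⁸) = 2.929e13 Pa.
5.87e3 × 2.929e13 Pa = 1.719e17 Pa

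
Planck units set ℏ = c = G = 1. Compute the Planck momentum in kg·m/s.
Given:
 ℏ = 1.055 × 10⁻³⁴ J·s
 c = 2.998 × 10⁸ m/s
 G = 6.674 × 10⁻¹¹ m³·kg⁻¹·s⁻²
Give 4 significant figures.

Dimensional analysis gives p_P = √(ℏc³/G).
  = √(42.60)
  = 6.527 kg·m/s

6.527 kg·m/s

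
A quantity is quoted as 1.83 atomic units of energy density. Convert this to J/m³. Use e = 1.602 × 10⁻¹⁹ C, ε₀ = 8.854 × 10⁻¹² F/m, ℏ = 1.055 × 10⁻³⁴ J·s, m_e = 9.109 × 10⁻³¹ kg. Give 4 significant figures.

5.360 × 10¹³ J/m³

One atomic unit of energy density: u_au = E_h/a₀³ = m_e⁴e¹⁰/((4πε₀)⁵ℏ⁸) = 2.929 × 10¹³ J/m³.
1.83 × 2.929 × 10¹³ J/m³ = 5.360 × 10¹³ J/m³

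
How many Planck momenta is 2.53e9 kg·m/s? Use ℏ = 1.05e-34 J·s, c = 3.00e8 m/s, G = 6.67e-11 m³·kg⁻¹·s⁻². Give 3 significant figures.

Planck momentum: p_P = √(ℏc³/G) = 6.52 kg·m/s.
2.53e9 / 6.52 = 3.88e8

3.88e8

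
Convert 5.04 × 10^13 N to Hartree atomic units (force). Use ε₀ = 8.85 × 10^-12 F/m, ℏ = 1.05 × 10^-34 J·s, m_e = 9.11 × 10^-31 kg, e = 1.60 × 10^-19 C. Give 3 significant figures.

atomic unit of force: F_au = E_h/a₀ = m_e²e⁶/((4πε₀)³ℏ⁴) = 8.33 × 10^-8 N.
5.04 × 10^13 / 8.33 × 10^-8 = 6.05 × 10^20

6.05 × 10^20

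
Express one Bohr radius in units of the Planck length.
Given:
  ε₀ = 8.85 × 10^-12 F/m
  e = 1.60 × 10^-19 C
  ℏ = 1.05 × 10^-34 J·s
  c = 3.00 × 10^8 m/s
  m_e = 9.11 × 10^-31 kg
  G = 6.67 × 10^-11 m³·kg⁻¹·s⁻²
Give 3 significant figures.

Bohr radius: a₀ = 4πε₀ℏ²/(m_e e²) = 5.26 × 10^-11 m
Planck length: ℓ_P = √(ℏG/c³) = 1.61 × 10^-35 m
ratio = 5.26 × 10^-11 / 1.61 × 10^-35 = 3.26 × 10^24

3.26 × 10^24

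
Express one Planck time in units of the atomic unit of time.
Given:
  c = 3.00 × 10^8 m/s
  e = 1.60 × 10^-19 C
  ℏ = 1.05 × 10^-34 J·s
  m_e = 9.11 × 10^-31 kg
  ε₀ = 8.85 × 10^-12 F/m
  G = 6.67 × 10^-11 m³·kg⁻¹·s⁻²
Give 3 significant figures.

2.24 × 10^-27

Planck time: t_P = √(ℏG/c⁵) = 5.37 × 10^-44 s
atomic unit of time: τ_au = (4πε₀)²ℏ³/(m_e e⁴) = 2.40 × 10^-17 s
ratio = 5.37 × 10^-44 / 2.40 × 10^-17 = 2.24 × 10^-27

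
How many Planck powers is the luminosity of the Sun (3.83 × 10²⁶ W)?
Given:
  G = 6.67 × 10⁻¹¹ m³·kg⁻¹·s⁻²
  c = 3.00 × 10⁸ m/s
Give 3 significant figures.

Planck power: P_P = c⁵/G = 3.64 × 10⁵² W.
3.83 × 10²⁶ / 3.64 × 10⁵² = 1.05 × 10⁻²⁶

1.05 × 10⁻²⁶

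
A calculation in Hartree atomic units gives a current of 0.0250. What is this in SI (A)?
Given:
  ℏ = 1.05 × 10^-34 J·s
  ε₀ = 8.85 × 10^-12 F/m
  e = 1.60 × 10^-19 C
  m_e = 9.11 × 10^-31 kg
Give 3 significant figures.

One atomic unit of electric current: I_au = e E_h/ℏ = m_e e⁵/((4πε₀)²ℏ³) = 6.67 × 10^-3 A.
0.0250 × 6.67 × 10^-3 A = 1.67 × 10^-4 A

1.67 × 10^-4 A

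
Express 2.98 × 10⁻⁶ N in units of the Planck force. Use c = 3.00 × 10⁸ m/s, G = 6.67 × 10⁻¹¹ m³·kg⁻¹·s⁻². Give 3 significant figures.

2.45 × 10⁻⁵⁰

Planck force: F_P = c⁴/G = 1.21 × 10⁴⁴ N.
2.98 × 10⁻⁶ / 1.21 × 10⁴⁴ = 2.45 × 10⁻⁵⁰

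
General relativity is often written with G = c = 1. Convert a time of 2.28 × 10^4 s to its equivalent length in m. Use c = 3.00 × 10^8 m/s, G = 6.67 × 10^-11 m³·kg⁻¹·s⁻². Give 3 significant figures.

Time → length via c.
2.28 × 10^4 s × (c) = 6.84 × 10^12 m

6.84 × 10^12 m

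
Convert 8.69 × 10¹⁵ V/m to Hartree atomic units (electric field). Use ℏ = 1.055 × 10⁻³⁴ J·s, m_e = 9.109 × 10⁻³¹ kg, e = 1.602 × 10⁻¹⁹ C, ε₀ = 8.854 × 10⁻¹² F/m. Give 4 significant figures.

1.694 × 10⁴

atomic unit of electric field: E_au = E_h/(e a₀) = m_e²e⁵/((4πε₀)³ℏ⁴) = 5.131 × 10¹¹ V/m.
8.69 × 10¹⁵ / 5.131 × 10¹¹ = 1.694 × 10⁴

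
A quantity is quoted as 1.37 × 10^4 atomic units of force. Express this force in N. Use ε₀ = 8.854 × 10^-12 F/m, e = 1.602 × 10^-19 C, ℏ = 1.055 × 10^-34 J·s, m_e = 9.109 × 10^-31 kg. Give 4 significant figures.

One atomic unit of force: F_au = E_h/a₀ = m_e²e⁶/((4πε₀)³ℏ⁴) = 8.220 × 10^-8 N.
1.37 × 10^4 × 8.220 × 10^-8 N = 1.126 × 10^-3 N

1.126 × 10^-3 N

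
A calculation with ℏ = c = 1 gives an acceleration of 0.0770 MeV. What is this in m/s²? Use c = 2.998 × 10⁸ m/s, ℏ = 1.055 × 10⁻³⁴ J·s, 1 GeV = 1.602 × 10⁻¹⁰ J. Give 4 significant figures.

Acceleration is [L]/[T]² = c·[E]/ℏ.
1 GeV → c/ℏ × (1 GeV in J) = 4.552 × 10³² m/s².
Convert the energy scale: 0.0770 MeV = 7.70 × 10⁻⁵ GeV.
Result: 7.70 × 10⁻⁵ × 4.552 × 10³² = 3.505 × 10²⁸ m/s².

3.505 × 10²⁸ m/s²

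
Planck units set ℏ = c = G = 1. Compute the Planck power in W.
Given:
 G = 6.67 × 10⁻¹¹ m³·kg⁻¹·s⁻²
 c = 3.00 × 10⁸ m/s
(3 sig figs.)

From ℏ = c = G = 1 the power scale is P_P = c⁵/G.
  = 2.43 × 10⁴² / 6.67 × 10⁻¹¹
  = 3.64 × 10⁵² W

3.64 × 10⁵² W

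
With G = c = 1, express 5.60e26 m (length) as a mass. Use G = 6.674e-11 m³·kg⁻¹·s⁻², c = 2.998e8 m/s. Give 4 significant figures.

7.542e53 kg

Length → mass via c²/G.
5.60e26 m × (c²/G) = 7.542e53 kg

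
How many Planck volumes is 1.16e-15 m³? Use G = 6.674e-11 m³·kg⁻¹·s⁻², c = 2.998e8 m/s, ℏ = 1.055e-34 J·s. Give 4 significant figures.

Planck volume: V_P = (ℏG/c³)^(3/2) = 4.224e-105 m³.
1.16e-15 / 4.224e-105 = 2.746e89

2.746e89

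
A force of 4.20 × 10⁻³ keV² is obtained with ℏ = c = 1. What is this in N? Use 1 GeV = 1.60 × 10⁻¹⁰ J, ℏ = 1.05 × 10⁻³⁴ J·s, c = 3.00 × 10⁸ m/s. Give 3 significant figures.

3.41 × 10⁻⁹ N

Force is [E]/[L] = [E]²/(ℏc); restore (ℏc)⁻¹.
1 GeV² → 1/(ℏc) × (1 GeV in J)² = 8.13 × 10⁵ N.
Convert the energy scale: 4.20 × 10⁻³ keV² = 4.20 × 10⁻¹⁵ GeV².
Result: 4.20 × 10⁻¹⁵ × 8.13 × 10⁵ = 3.41 × 10⁻⁹ N.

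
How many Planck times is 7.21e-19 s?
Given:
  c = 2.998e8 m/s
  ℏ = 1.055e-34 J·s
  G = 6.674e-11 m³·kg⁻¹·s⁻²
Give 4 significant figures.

Planck time: t_P = √(ℏG/c⁵) = 5.392e-44 s.
7.21e-19 / 5.392e-44 = 1.337e25

1.337e25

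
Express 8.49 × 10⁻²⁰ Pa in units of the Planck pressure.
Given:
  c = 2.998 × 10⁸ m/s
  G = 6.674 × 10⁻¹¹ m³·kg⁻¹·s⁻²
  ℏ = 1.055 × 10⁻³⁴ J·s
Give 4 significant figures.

Planck pressure: p_P = c⁷/(ℏG²) = 4.632 × 10¹¹³ Pa.
8.49 × 10⁻²⁰ / 4.632 × 10¹¹³ = 1.833 × 10⁻¹³³

1.833 × 10⁻¹³³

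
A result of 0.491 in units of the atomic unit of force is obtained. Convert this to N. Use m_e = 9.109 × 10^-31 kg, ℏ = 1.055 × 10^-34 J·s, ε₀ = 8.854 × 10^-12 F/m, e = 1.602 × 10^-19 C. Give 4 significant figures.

One atomic unit of force: F_au = E_h/a₀ = m_e²e⁶/((4πε₀)³ℏ⁴) = 8.220 × 10^-8 N.
0.491 × 8.220 × 10^-8 N = 4.036 × 10^-8 N

4.036 × 10^-8 N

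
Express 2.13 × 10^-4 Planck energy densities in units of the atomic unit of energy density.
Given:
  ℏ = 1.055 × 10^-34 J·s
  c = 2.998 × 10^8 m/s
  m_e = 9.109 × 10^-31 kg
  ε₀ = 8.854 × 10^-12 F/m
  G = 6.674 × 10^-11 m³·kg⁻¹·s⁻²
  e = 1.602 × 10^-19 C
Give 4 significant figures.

Planck energy density: u_P = c⁷/(ℏG²) = 4.632 × 10^113 J/m³
atomic unit of energy density: u_au = E_h/a₀³ = m_e⁴e¹⁰/((4πε₀)⁵ℏ⁸) = 2.929 × 10^13 J/m³
2.13 × 10^-4 × 4.632 × 10^113 / 2.929 × 10^13 = 3.368 × 10^96

3.368 × 10^96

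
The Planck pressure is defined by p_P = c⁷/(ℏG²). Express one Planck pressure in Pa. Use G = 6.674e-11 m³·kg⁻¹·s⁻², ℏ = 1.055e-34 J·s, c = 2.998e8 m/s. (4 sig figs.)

4.632e113 Pa

p_P = c⁷/(ℏG²)
  = 2.177e59 / 4.699e-55
  = 4.632e113 Pa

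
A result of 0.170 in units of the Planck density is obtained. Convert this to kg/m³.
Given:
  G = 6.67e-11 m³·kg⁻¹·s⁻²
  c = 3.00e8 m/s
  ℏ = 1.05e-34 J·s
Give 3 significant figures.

8.84e95 kg/m³

One Planck density: ρ_P = c⁵/(ℏG²) = 5.20e96 kg/m³.
0.170 × 5.20e96 kg/m³ = 8.84e95 kg/m³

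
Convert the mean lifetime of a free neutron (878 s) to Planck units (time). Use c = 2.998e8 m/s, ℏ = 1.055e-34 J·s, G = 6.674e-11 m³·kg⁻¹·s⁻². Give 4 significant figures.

1.628e46

Planck time: t_P = √(ℏG/c⁵) = 5.392e-44 s.
878 / 5.392e-44 = 1.628e46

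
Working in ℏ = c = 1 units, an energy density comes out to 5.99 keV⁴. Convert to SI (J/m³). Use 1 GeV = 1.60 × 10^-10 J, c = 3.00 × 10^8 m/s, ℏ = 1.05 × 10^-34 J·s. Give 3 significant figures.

1.26 × 10^14 J/m³

[E]/[L]³ = [E]⁴/(ℏc)³; restore (ℏc)⁻³.
1 GeV⁴ → 1/(ℏc)³ × (1 GeV in J)⁴ = 2.10 × 10^37 J/m³.
Convert the energy scale: 5.99 keV⁴ = 5.99 × 10^-24 GeV⁴.
Result: 5.99 × 10^-24 × 2.10 × 10^37 = 1.26 × 10^14 J/m³.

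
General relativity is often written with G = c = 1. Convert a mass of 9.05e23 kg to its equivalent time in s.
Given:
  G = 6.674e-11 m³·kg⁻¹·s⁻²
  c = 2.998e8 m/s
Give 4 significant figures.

Mass → time via G/c³.
9.05e23 kg × (G/c³) = 2.242e-12 s

2.242e-12 s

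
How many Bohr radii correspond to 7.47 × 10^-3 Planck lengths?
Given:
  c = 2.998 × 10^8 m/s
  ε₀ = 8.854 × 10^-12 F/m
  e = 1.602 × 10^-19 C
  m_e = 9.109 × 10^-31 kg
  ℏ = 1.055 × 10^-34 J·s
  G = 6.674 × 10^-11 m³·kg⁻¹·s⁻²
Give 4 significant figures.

Planck length: ℓ_P = √(ℏG/c³) = 1.616 × 10^-35 m
Bohr radius: a₀ = 4πε₀ℏ²/(m_e e²) = 5.297 × 10^-11 m
7.47 × 10^-3 × 1.616 × 10^-35 / 5.297 × 10^-11 = 2.279 × 10^-27

2.279 × 10^-27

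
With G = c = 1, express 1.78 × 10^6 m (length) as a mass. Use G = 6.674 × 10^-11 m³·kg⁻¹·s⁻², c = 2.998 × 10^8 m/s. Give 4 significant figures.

Length → mass via c²/G.
1.78 × 10^6 m × (c²/G) = 2.397 × 10^33 kg

2.397 × 10^33 kg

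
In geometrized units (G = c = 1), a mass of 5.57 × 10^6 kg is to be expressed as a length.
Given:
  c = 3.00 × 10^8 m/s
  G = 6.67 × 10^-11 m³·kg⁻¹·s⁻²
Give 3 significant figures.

In G = c = 1 units mass has dimensions of length; the conversion factor is G/c².
5.57 × 10^6 kg × (G/c²) = 4.13 × 10^-21 m

4.13 × 10^-21 m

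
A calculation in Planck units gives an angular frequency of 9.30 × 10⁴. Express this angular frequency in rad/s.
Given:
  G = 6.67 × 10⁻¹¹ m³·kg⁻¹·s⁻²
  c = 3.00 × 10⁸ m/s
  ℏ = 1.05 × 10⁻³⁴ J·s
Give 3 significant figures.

1.73 × 10⁴⁸ rad/s

One Planck angular frequency: ω_P = √(c⁵/(ℏG)) = 1.86 × 10⁴³ rad/s.
9.30 × 10⁴ × 1.86 × 10⁴³ rad/s = 1.73 × 10⁴⁸ rad/s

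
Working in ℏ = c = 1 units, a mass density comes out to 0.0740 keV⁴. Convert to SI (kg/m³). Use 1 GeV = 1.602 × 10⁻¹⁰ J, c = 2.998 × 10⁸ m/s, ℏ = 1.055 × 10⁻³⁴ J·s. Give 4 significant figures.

1.714 × 10⁻⁵ kg/m³

Mass density is [E]/(c²[L]³) = [E]⁴/(ℏ³c⁵).
1 GeV⁴ → 1/(ℏ³c⁵) × (1 GeV in J)⁴ = 2.316 × 10²⁰ kg/m³.
Convert the energy scale: 0.0740 keV⁴ = 7.40 × 10⁻²⁶ GeV⁴.
Result: 7.40 × 10⁻²⁶ × 2.316 × 10²⁰ = 1.714 × 10⁻⁵ kg/m³.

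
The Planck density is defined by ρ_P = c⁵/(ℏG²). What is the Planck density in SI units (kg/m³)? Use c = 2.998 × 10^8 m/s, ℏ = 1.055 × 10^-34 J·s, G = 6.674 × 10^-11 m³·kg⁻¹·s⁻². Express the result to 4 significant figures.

5.154 × 10^96 kg/m³

ρ_P = c⁵/(ℏG²)
  = 2.422 × 10^42 / 4.699 × 10^-55
  = 5.154 × 10^96 kg/m³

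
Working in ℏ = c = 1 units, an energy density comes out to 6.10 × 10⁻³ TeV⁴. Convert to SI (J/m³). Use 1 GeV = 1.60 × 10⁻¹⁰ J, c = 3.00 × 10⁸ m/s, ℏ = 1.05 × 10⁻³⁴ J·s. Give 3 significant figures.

1.28 × 10⁴⁷ J/m³

[E]/[L]³ = [E]⁴/(ℏc)³; restore (ℏc)⁻³.
1 GeV⁴ → 1/(ℏc)³ × (1 GeV in J)⁴ = 2.10 × 10³⁷ J/m³.
Convert the energy scale: 6.10 × 10⁻³ TeV⁴ = 6.10 × 10⁹ GeV⁴.
Result: 6.10 × 10⁹ × 2.10 × 10³⁷ = 1.28 × 10⁴⁷ J/m³.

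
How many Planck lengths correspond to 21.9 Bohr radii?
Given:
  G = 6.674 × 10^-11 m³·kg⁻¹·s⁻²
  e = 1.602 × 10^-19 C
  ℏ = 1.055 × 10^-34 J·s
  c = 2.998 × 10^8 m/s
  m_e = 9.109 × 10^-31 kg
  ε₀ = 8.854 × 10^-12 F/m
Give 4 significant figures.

7.177 × 10^25

Bohr radius: a₀ = 4πε₀ℏ²/(m_e e²) = 5.297 × 10^-11 m
Planck length: ℓ_P = √(ℏG/c³) = 1.616 × 10^-35 m
21.9 × 5.297 × 10^-11 / 1.616 × 10^-35 = 7.177 × 10^25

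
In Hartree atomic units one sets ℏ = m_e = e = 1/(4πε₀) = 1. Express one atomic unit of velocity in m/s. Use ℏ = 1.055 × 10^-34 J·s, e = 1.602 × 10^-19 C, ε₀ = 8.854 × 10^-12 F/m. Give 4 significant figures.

v_au = e²/(4πε₀ℏ)
  = 2.566 × 10^-38 / 1.174 × 10^-44
  = 2.186 × 10^6 m/s

2.186 × 10^6 m/s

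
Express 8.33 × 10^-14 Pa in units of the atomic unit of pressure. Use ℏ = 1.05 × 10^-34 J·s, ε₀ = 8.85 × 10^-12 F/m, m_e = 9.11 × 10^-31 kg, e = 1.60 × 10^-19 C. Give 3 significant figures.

atomic unit of pressure: P_au = E_h/a₀³ = m_e⁴e¹⁰/((4πε₀)⁵ℏ⁸) = 3.01 × 10^13 Pa.
8.33 × 10^-14 / 3.01 × 10^13 = 2.76 × 10^-27

2.76 × 10^-27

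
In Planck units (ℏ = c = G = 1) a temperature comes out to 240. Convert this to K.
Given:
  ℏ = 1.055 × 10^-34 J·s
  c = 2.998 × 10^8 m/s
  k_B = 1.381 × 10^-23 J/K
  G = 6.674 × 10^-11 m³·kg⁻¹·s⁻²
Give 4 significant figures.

One Planck temperature: T_P = √(ℏc⁵/G) / k_B = 1.417 × 10^32 K.
240 × 1.417 × 10^32 K = 3.400 × 10^34 K

3.400 × 10^34 K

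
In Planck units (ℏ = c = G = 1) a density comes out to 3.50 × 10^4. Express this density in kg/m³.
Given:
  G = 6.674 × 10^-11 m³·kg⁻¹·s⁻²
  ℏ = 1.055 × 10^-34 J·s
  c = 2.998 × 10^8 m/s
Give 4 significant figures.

1.804 × 10^101 kg/m³

One Planck density: ρ_P = c⁵/(ℏG²) = 5.154 × 10^96 kg/m³.
3.50 × 10^4 × 5.154 × 10^96 kg/m³ = 1.804 × 10^101 kg/m³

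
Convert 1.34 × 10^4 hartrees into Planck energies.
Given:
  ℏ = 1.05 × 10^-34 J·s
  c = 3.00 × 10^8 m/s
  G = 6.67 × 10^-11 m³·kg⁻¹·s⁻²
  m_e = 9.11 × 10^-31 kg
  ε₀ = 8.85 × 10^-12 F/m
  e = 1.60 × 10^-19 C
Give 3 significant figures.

3.00 × 10^-23

hartree: E_h = m_e e⁴/(4πε₀ℏ)² = 4.38 × 10^-18 J
Planck energy: E_P = √(ℏc⁵/G) = 1.96 × 10^9 J
1.34 × 10^4 × 4.38 × 10^-18 / 1.96 × 10^9 = 3.00 × 10^-23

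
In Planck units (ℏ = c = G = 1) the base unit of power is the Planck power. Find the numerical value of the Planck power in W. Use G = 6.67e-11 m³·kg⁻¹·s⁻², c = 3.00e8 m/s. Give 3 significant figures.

P_P = c⁵/G
  = 2.43e42 / 6.67e-11
  = 3.64e52 W

3.64e52 W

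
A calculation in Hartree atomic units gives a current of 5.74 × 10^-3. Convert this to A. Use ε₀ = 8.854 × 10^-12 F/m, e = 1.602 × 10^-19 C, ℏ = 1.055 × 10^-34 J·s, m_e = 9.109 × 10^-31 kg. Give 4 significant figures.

One atomic unit of electric current: I_au = e E_h/ℏ = m_e e⁵/((4πε₀)²ℏ³) = 6.612 × 10^-3 A.
5.74 × 10^-3 × 6.612 × 10^-3 A = 3.795 × 10^-5 A

3.795 × 10^-5 A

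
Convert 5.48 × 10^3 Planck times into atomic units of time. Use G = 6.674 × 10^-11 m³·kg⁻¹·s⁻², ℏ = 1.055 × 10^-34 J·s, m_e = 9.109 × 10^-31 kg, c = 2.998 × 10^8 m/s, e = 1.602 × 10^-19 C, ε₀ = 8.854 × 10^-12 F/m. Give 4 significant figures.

Planck time: t_P = √(ℏG/c⁵) = 5.392 × 10^-44 s
atomic unit of time: τ_au = (4πε₀)²ℏ³/(m_e e⁴) = 2.423 × 10^-17 s
5.48 × 10^3 × 5.392 × 10^-44 / 2.423 × 10^-17 = 1.220 × 10^-23

1.220 × 10^-23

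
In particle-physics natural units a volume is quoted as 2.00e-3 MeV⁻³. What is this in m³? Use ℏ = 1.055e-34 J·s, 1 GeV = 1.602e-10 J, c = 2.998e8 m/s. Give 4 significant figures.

Volume is [L]³ = [E]⁻³·(ℏc)³.
1 GeV⁻³ → (ℏc)³ × (1 GeV in J)⁻³ = 7.696e-48 m³.
Convert the energy scale: 2.00e-3 MeV⁻³ = 2.00e6 GeV⁻³.
Result: 2.00e6 × 7.696e-48 = 1.539e-41 m³.

1.539e-41 m³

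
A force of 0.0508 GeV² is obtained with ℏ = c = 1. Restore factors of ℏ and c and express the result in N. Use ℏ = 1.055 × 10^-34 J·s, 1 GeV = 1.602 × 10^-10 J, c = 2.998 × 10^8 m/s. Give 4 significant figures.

Force is [E]/[L] = [E]²/(ℏc); restore (ℏc)⁻¹.
1 GeV² → 1/(ℏc) × (1 GeV in J)² = 8.114 × 10^5 N.
Result: 0.0508 × 8.114 × 10^5 = 4.122 × 10^4 N.

4.122 × 10^4 N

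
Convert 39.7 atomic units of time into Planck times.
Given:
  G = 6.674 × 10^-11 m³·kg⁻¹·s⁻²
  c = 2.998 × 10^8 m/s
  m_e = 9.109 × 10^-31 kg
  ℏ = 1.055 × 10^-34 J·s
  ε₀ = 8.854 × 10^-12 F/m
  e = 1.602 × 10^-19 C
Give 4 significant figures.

atomic unit of time: τ_au = (4πε₀)²ℏ³/(m_e e⁴) = 2.423 × 10^-17 s
Planck time: t_P = √(ℏG/c⁵) = 5.392 × 10^-44 s
39.7 × 2.423 × 10^-17 / 5.392 × 10^-44 = 1.784 × 10^28

1.784 × 10^28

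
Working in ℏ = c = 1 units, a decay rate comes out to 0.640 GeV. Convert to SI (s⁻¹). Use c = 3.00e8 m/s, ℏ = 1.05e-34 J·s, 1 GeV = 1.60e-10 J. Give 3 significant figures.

9.75e23 s⁻¹

A rate is [E]/ℏ; divide by ℏ.
1 GeV → 1/ℏ × (1 GeV in J) = 1.52e24 s⁻¹.
Result: 0.640 × 1.52e24 = 9.75e23 s⁻¹.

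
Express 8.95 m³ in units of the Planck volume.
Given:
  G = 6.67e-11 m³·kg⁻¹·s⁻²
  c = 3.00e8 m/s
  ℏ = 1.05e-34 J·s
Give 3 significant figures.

Planck volume: V_P = (ℏG/c³)^(3/2) = 4.18e-105 m³.
8.95 / 4.18e-105 = 2.14e105

2.14e105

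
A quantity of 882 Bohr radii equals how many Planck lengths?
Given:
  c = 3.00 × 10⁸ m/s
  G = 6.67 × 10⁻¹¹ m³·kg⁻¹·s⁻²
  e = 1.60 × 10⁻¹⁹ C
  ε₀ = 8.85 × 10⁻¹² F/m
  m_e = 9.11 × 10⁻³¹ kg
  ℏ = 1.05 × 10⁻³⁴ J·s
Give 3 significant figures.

2.88 × 10²⁷

Bohr radius: a₀ = 4πε₀ℏ²/(m_e e²) = 5.26 × 10⁻¹¹ m
Planck length: ℓ_P = √(ℏG/c³) = 1.61 × 10⁻³⁵ m
882 × 5.26 × 10⁻¹¹ / 1.61 × 10⁻³⁵ = 2.88 × 10²⁷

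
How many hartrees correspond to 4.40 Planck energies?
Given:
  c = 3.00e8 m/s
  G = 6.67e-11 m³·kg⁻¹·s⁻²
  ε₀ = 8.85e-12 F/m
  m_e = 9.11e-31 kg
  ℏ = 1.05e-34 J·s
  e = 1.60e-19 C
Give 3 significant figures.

1.97e27

Planck energy: E_P = √(ℏc⁵/G) = 1.96e9 J
hartree: E_h = m_e e⁴/(4πε₀ℏ)² = 4.38e-18 J
4.40 × 1.96e9 / 4.38e-18 = 1.97e27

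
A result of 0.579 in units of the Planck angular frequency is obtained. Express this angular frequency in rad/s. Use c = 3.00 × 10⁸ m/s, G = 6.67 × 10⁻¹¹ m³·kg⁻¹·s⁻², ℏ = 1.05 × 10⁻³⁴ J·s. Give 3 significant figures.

1.08 × 10⁴³ rad/s

One Planck angular frequency: ω_P = √(c⁵/(ℏG)) = 1.86 × 10⁴³ rad/s.
0.579 × 1.86 × 10⁴³ rad/s = 1.08 × 10⁴³ rad/s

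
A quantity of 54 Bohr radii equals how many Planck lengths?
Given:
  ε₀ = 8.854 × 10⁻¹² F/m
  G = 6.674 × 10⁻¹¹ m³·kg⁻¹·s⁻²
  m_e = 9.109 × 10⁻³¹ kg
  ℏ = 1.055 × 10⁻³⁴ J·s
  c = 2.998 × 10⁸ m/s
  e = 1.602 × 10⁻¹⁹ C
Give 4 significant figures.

1.770 × 10²⁶

Bohr radius: a₀ = 4πε₀ℏ²/(m_e e²) = 5.297 × 10⁻¹¹ m
Planck length: ℓ_P = √(ℏG/c³) = 1.616 × 10⁻³⁵ m
54 × 5.297 × 10⁻¹¹ / 1.616 × 10⁻³⁵ = 1.770 × 10²⁶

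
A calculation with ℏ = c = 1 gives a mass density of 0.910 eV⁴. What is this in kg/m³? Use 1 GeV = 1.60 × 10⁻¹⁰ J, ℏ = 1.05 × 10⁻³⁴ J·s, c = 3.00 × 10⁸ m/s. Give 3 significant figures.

2.12 × 10⁻¹⁶ kg/m³

Mass density is [E]/(c²[L]³) = [E]⁴/(ℏ³c⁵).
1 GeV⁴ → 1/(ℏ³c⁵) × (1 GeV in J)⁴ = 2.33 × 10²⁰ kg/m³.
Convert the energy scale: 0.910 eV⁴ = 9.10 × 10⁻³⁷ GeV⁴.
Result: 9.10 × 10⁻³⁷ × 2.33 × 10²⁰ = 2.12 × 10⁻¹⁶ kg/m³.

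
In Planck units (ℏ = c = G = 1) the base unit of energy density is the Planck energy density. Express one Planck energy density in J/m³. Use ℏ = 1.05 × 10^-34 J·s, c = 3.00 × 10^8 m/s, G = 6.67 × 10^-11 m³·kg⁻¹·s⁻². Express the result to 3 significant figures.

u_P = c⁷/(ℏG²)
  = 2.19 × 10^59 / 4.67 × 10^-55
  = 4.68 × 10^113 J/m³

4.68 × 10^113 J/m³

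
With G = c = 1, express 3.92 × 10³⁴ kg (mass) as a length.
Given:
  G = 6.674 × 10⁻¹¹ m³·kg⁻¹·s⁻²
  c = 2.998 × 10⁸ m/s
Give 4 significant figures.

In G = c = 1 units mass has dimensions of length; the conversion factor is G/c².
3.92 × 10³⁴ kg × (G/c²) = 2.911 × 10⁷ m

2.911 × 10⁷ m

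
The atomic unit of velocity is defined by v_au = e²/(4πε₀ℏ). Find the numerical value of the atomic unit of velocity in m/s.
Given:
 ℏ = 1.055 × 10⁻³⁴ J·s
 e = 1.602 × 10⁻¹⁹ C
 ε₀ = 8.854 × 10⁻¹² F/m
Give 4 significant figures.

v_au = e²/(4πε₀ℏ)
  = 2.566 × 10⁻³⁸ / 1.174 × 10⁻⁴⁴
  = 2.186 × 10⁶ m/s

2.186 × 10⁶ m/s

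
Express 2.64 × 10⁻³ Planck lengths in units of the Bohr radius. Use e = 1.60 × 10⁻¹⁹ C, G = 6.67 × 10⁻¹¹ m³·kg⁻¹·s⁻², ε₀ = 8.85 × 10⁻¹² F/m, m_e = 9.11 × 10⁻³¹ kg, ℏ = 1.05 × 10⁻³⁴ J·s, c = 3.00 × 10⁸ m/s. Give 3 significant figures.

8.09 × 10⁻²⁸

Planck length: ℓ_P = √(ℏG/c³) = 1.61 × 10⁻³⁵ m
Bohr radius: a₀ = 4πε₀ℏ²/(m_e e²) = 5.26 × 10⁻¹¹ m
2.64 × 10⁻³ × 1.61 × 10⁻³⁵ / 5.26 × 10⁻¹¹ = 8.09 × 10⁻²⁸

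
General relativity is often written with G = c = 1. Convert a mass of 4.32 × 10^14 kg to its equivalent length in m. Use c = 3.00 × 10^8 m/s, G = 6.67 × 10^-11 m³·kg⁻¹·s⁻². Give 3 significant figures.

In G = c = 1 units mass has dimensions of length; the conversion factor is G/c².
4.32 × 10^14 kg × (G/c²) = 3.20 × 10^-13 m

3.20 × 10^-13 m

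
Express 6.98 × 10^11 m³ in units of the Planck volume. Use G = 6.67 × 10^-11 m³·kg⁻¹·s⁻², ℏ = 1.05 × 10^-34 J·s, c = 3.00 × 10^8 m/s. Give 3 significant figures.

Planck volume: V_P = (ℏG/c³)^(3/2) = 4.18 × 10^-105 m³.
6.98 × 10^11 / 4.18 × 10^-105 = 1.67 × 10^116

1.67 × 10^116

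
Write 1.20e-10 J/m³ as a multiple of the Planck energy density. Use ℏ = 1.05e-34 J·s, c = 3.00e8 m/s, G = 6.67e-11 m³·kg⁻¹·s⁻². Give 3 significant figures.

Planck energy density: u_P = c⁷/(ℏG²) = 4.68e113 J/m³.
1.20e-10 / 4.68e113 = 2.56e-124

2.56e-124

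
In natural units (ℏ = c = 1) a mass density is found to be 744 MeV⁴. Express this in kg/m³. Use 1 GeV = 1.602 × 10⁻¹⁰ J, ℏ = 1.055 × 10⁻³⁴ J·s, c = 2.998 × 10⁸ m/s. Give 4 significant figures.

Mass density is [E]/(c²[L]³) = [E]⁴/(ℏ³c⁵).
1 GeV⁴ → 1/(ℏ³c⁵) × (1 GeV in J)⁴ = 2.316 × 10²⁰ kg/m³.
Convert the energy scale: 744 MeV⁴ = 7.44 × 10⁻¹⁰ GeV⁴.
Result: 7.44 × 10⁻¹⁰ × 2.316 × 10²⁰ = 1.723 × 10¹¹ kg/m³.

1.723 × 10¹¹ kg/m³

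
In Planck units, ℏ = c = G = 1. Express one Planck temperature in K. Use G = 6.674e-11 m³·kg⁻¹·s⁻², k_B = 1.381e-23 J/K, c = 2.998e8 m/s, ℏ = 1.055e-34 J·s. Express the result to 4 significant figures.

Dimensional analysis gives T_P = √(ℏc⁵/G) / k_B.
  = √(3.828e18) × 7.241e22
  = 1.417e32 K

1.417e32 K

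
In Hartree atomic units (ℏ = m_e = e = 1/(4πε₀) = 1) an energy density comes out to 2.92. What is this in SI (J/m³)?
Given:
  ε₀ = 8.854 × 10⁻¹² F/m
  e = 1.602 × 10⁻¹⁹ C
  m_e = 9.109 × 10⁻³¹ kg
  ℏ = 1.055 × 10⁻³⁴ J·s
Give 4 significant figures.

8.553 × 10¹³ J/m³

One atomic unit of energy density: u_au = E_h/a₀³ = m_e⁴e¹⁰/((4πε₀)⁵ℏ⁸) = 2.929 × 10¹³ J/m³.
2.92 × 2.929 × 10¹³ J/m³ = 8.553 × 10¹³ J/m³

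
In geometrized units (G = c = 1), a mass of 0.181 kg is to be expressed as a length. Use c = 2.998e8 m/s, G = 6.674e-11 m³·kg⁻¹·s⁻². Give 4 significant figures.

In G = c = 1 units mass has dimensions of length; the conversion factor is G/c².
0.181 kg × (G/c²) = 1.344e-28 m

1.344e-28 m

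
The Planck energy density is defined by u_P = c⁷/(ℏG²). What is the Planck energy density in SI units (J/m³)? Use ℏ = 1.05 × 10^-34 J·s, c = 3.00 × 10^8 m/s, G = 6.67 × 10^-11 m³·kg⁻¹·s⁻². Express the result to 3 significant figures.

4.68 × 10^113 J/m³

u_P = c⁷/(ℏG²)
  = 2.19 × 10^59 / 4.67 × 10^-55
  = 4.68 × 10^113 J/m³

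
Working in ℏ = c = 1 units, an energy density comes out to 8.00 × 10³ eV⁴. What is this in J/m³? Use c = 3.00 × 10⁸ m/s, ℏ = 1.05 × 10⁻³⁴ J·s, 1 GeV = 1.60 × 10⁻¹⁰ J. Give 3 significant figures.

[E]/[L]³ = [E]⁴/(ℏc)³; restore (ℏc)⁻³.
1 GeV⁴ → 1/(ℏc)³ × (1 GeV in J)⁴ = 2.10 × 10³⁷ J/m³.
Convert the energy scale: 8.00 × 10³ eV⁴ = 8.00 × 10⁻³³ GeV⁴.
Result: 8.00 × 10⁻³³ × 2.10 × 10³⁷ = 1.68 × 10⁵ J/m³.

1.68 × 10⁵ J/m³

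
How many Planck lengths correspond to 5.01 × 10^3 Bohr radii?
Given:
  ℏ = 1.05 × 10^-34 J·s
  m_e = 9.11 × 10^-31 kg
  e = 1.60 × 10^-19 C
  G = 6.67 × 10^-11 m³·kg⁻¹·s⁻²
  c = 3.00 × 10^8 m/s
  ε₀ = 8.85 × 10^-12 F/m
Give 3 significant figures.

1.64 × 10^28

Bohr radius: a₀ = 4πε₀ℏ²/(m_e e²) = 5.26 × 10^-11 m
Planck length: ℓ_P = √(ℏG/c³) = 1.61 × 10^-35 m
5.01 × 10^3 × 5.26 × 10^-11 / 1.61 × 10^-35 = 1.64 × 10^28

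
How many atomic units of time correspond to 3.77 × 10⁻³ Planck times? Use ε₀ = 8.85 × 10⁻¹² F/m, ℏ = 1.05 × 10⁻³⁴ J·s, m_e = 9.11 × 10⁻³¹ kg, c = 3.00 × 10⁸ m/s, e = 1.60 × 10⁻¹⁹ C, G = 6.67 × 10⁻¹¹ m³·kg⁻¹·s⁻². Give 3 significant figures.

Planck time: t_P = √(ℏG/c⁵) = 5.37 × 10⁻⁴⁴ s
atomic unit of time: τ_au = (4πε₀)²ℏ³/(m_e e⁴) = 2.40 × 10⁻¹⁷ s
3.77 × 10⁻³ × 5.37 × 10⁻⁴⁴ / 2.40 × 10⁻¹⁷ = 8.44 × 10⁻³⁰

8.44 × 10⁻³⁰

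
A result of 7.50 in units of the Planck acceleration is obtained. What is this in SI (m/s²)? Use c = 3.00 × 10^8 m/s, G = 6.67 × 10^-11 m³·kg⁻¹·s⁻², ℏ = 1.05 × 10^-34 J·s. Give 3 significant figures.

One Planck acceleration: a_P = √(c⁷/(ℏG)) = 5.59 × 10^51 m/s².
7.50 × 5.59 × 10^51 m/s² = 4.19 × 10^52 m/s²

4.19 × 10^52 m/s²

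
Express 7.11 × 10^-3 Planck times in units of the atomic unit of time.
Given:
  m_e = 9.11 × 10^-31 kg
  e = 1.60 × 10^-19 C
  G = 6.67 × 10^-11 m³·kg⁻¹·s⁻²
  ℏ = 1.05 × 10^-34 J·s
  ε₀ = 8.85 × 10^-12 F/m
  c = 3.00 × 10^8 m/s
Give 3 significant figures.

1.59 × 10^-29

Planck time: t_P = √(ℏG/c⁵) = 5.37 × 10^-44 s
atomic unit of time: τ_au = (4πε₀)²ℏ³/(m_e e⁴) = 2.40 × 10^-17 s
7.11 × 10^-3 × 5.37 × 10^-44 / 2.40 × 10^-17 = 1.59 × 10^-29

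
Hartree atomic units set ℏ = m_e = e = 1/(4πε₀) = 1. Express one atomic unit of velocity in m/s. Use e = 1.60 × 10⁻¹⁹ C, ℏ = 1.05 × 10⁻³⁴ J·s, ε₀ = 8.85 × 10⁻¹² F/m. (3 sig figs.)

2.19 × 10⁶ m/s

From ℏ = m_e = e = 1/(4πε₀) = 1 the velocity scale is v_au = e²/(4πε₀ℏ).
  = 2.56 × 10⁻³⁸ / 1.17 × 10⁻⁴⁴
  = 2.19 × 10⁶ m/s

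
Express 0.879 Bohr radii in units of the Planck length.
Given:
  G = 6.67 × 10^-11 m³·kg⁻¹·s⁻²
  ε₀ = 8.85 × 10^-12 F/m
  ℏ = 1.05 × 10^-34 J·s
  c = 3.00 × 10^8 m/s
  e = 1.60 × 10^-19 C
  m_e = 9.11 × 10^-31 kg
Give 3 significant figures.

Bohr radius: a₀ = 4πε₀ℏ²/(m_e e²) = 5.26 × 10^-11 m
Planck length: ℓ_P = √(ℏG/c³) = 1.61 × 10^-35 m
0.879 × 5.26 × 10^-11 / 1.61 × 10^-35 = 2.87 × 10^24

2.87 × 10^24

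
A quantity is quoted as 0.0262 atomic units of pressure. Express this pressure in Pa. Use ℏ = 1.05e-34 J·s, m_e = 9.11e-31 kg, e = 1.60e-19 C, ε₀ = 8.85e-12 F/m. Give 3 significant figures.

One atomic unit of pressure: P_au = E_h/a₀³ = m_e⁴e¹⁰/((4πε₀)⁵ℏ⁸) = 3.01e13 Pa.
0.0262 × 3.01e13 Pa = 7.89e11 Pa

7.89e11 Pa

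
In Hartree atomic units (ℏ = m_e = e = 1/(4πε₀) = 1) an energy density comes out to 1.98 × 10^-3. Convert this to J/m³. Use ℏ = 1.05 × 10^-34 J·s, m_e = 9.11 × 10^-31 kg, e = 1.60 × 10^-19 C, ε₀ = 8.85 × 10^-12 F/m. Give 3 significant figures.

One atomic unit of energy density: u_au = E_h/a₀³ = m_e⁴e¹⁰/((4πε₀)⁵ℏ⁸) = 3.01 × 10^13 J/m³.
1.98 × 10^-3 × 3.01 × 10^13 J/m³ = 5.97 × 10^10 J/m³

5.97 × 10^10 J/m³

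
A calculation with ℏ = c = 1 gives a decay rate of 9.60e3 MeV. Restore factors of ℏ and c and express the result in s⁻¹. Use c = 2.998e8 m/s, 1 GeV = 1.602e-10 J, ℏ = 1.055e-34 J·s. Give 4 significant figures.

1.458e25 s⁻¹

A rate is [E]/ℏ; divide by ℏ.
1 GeV → 1/ℏ × (1 GeV in J) = 1.518e24 s⁻¹.
Convert the energy scale: 9.60e3 MeV = 9.60 GeV.
Result: 9.60 × 1.518e24 = 1.458e25 s⁻¹.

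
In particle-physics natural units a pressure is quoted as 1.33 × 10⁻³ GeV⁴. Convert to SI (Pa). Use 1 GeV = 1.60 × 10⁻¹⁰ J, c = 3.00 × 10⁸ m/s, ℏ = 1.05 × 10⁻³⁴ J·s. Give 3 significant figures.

2.79 × 10³⁴ Pa

Pressure is [E]/[L]³ = [E]⁴/(ℏc)³.
1 GeV⁴ → 1/(ℏc)³ × (1 GeV in J)⁴ = 2.10 × 10³⁷ Pa.
Result: 1.33 × 10⁻³ × 2.10 × 10³⁷ = 2.79 × 10³⁴ Pa.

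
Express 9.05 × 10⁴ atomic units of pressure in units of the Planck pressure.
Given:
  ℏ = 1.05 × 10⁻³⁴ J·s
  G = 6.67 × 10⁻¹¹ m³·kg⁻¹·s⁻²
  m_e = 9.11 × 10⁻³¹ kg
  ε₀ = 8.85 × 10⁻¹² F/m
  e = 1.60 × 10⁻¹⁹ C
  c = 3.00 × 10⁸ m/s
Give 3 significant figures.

atomic unit of pressure: P_au = E_h/a₀³ = m_e⁴e¹⁰/((4πε₀)⁵ℏ⁸) = 3.01 × 10¹³ Pa
Planck pressure: p_P = c⁷/(ℏG²) = 4.68 × 10¹¹³ Pa
9.05 × 10⁴ × 3.01 × 10¹³ / 4.68 × 10¹¹³ = 5.82 × 10⁻⁹⁶

5.82 × 10⁻⁹⁶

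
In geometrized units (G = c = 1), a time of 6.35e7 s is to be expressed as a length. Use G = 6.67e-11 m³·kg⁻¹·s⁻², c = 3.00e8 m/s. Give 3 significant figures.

Time → length via c.
6.35e7 s × (c) = 1.91e16 m

1.91e16 m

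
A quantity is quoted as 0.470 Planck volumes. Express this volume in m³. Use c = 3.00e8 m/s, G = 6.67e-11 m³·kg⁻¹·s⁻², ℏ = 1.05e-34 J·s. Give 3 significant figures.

1.96e-105 m³

One Planck volume: V_P = (ℏG/c³)^(3/2) = 4.18e-105 m³.
0.470 × 4.18e-105 m³ = 1.96e-105 m³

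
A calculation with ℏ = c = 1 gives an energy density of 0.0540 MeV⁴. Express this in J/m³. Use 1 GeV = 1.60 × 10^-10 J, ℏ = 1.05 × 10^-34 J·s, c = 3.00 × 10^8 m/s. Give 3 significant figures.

[E]/[L]³ = [E]⁴/(ℏc)³; restore (ℏc)⁻³.
1 GeV⁴ → 1/(ℏc)³ × (1 GeV in J)⁴ = 2.10 × 10^37 J/m³.
Convert the energy scale: 0.0540 MeV⁴ = 5.40 × 10^-14 GeV⁴.
Result: 5.40 × 10^-14 × 2.10 × 10^37 = 1.13 × 10^24 J/m³.

1.13 × 10^24 J/m³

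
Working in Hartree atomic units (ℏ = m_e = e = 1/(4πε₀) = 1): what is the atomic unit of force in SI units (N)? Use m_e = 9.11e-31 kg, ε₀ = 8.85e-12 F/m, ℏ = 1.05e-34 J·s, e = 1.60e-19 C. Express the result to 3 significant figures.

From ℏ = m_e = e = 1/(4πε₀) = 1 the force scale is F_au = E_h/a₀ = m_e²e⁶/((4πε₀)³ℏ⁴).
E_h = 4.38e-18 J
a₀ = 5.26e-11 m
E_h/a₀ = 8.33e-8 N

8.33e-8 N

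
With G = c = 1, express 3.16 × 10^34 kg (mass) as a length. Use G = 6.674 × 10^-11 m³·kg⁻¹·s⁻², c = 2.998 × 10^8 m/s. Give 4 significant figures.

2.346 × 10^7 m

In G = c = 1 units mass has dimensions of length; the conversion factor is G/c².
3.16 × 10^34 kg × (G/c²) = 2.346 × 10^7 m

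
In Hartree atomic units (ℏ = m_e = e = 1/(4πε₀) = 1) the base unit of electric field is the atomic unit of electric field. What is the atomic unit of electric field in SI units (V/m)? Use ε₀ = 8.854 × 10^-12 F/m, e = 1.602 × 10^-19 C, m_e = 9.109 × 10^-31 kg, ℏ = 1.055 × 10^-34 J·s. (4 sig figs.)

E_au = E_h/(e a₀) = m_e²e⁵/((4πε₀)³ℏ⁴)
E_h = 4.354 × 10^-18 J
a₀ = 5.297 × 10^-11 m
E_h/(e·a₀) = 5.131 × 10^11 V/m

5.131 × 10^11 V/m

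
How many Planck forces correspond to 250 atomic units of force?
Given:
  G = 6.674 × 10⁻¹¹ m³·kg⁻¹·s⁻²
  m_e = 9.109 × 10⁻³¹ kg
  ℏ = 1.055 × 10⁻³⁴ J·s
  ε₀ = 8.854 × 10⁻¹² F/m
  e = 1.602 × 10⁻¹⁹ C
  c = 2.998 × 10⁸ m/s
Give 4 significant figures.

atomic unit of force: F_au = E_h/a₀ = m_e²e⁶/((4πε₀)³ℏ⁴) = 8.220 × 10⁻⁸ N
Planck force: F_P = c⁴/G = 1.210 × 10⁴⁴ N
250 × 8.220 × 10⁻⁸ / 1.210 × 10⁴⁴ = 1.698 × 10⁻⁴⁹

1.698 × 10⁻⁴⁹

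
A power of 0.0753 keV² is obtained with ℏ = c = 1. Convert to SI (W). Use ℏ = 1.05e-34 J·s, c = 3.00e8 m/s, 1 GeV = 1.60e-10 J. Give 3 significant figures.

18.4 W

Power is [E]/[T] = [E]²/ℏ.
1 GeV² → 1/ℏ × (1 GeV in J)² = 2.44e14 W.
Convert the energy scale: 0.0753 keV² = 7.53e-14 GeV².
Result: 7.53e-14 × 2.44e14 = 18.4 W.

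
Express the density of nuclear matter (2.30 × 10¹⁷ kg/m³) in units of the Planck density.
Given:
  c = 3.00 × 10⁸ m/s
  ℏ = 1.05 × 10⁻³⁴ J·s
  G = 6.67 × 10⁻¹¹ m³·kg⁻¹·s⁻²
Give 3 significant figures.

4.42 × 10⁻⁸⁰

Planck density: ρ_P = c⁵/(ℏG²) = 5.20 × 10⁹⁶ kg/m³.
2.30 × 10¹⁷ / 5.20 × 10⁹⁶ = 4.42 × 10⁻⁸⁰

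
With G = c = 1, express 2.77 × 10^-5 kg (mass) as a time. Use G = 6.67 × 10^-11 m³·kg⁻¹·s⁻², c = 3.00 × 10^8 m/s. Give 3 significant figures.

Mass → time via G/c³.
2.77 × 10^-5 kg × (G/c³) = 6.84 × 10^-41 s

6.84 × 10^-41 s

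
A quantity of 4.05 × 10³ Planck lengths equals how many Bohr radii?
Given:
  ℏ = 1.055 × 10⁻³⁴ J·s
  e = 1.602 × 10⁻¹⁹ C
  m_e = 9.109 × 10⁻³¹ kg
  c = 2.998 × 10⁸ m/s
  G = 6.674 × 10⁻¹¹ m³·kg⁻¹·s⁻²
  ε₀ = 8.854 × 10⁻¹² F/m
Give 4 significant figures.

Planck length: ℓ_P = √(ℏG/c³) = 1.616 × 10⁻³⁵ m
Bohr radius: a₀ = 4πε₀ℏ²/(m_e e²) = 5.297 × 10⁻¹¹ m
4.05 × 10³ × 1.616 × 10⁻³⁵ / 5.297 × 10⁻¹¹ = 1.236 × 10⁻²¹

1.236 × 10⁻²¹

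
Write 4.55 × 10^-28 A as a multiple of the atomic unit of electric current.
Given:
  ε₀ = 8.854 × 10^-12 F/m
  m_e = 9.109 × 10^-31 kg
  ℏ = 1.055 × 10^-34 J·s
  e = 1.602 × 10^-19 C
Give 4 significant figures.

6.882 × 10^-26

atomic unit of electric current: I_au = e E_h/ℏ = m_e e⁵/((4πε₀)²ℏ³) = 6.612 × 10^-3 A.
4.55 × 10^-28 / 6.612 × 10^-3 = 6.882 × 10^-26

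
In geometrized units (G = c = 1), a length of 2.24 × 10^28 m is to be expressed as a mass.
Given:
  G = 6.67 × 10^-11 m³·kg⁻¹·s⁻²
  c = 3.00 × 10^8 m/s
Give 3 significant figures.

Length → mass via c²/G.
2.24 × 10^28 m × (c²/G) = 3.02 × 10^55 kg

3.02 × 10^55 kg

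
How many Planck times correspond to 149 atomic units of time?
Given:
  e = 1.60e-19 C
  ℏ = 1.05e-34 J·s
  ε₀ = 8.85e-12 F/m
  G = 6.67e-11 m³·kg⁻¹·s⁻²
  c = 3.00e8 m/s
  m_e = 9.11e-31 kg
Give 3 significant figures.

6.66e28

atomic unit of time: τ_au = (4πε₀)²ℏ³/(m_e e⁴) = 2.40e-17 s
Planck time: t_P = √(ℏG/c⁵) = 5.37e-44 s
149 × 2.40e-17 / 5.37e-44 = 6.66e28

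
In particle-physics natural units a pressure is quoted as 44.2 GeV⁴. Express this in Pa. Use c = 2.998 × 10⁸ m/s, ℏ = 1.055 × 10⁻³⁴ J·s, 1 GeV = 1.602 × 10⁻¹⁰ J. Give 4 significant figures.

9.201 × 10³⁸ Pa

Pressure is [E]/[L]³ = [E]⁴/(ℏc)³.
1 GeV⁴ → 1/(ℏc)³ × (1 GeV in J)⁴ = 2.082 × 10³⁷ Pa.
Result: 44.2 × 2.082 × 10³⁷ = 9.201 × 10³⁸ Pa.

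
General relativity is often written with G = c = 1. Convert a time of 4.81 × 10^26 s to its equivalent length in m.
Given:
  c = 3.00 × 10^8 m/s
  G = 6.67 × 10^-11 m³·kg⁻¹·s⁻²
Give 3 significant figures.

Time → length via c.
4.81 × 10^26 s × (c) = 1.44 × 10^35 m

1.44 × 10^35 m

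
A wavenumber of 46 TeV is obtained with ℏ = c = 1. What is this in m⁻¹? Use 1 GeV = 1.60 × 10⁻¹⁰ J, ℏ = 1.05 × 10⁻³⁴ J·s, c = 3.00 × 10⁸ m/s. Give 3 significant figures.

Inverse length is [E]/(ℏc).
1 GeV → 1/(ℏc) × (1 GeV in J) = 5.08 × 10¹⁵ m⁻¹.
Convert the energy scale: 46 TeV = 4.60 × 10⁴ GeV.
Result: 4.60 × 10⁴ × 5.08 × 10¹⁵ = 2.34 × 10²⁰ m⁻¹.

2.34 × 10²⁰ m⁻¹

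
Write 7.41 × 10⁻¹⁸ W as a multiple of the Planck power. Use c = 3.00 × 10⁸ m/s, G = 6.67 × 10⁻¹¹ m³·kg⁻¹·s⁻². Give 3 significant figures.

Planck power: P_P = c⁵/G = 3.64 × 10⁵² W.
7.41 × 10⁻¹⁸ / 3.64 × 10⁵² = 2.03 × 10⁻⁷⁰

2.03 × 10⁻⁷⁰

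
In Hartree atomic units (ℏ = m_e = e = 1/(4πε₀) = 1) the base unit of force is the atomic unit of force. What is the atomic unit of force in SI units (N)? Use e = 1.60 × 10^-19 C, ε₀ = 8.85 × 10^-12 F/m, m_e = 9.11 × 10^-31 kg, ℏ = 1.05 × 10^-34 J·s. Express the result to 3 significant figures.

8.33 × 10^-8 N

F_au = E_h/a₀ = m_e²e⁶/((4πε₀)³ℏ⁴)
E_h = 4.38 × 10^-18 J
a₀ = 5.26 × 10^-11 m
E_h/a₀ = 8.33 × 10^-8 N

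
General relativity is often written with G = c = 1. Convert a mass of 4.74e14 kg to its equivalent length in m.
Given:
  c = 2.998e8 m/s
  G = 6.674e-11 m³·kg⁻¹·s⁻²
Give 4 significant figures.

In G = c = 1 units mass has dimensions of length; the conversion factor is G/c².
4.74e14 kg × (G/c²) = 3.520e-13 m

3.520e-13 m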